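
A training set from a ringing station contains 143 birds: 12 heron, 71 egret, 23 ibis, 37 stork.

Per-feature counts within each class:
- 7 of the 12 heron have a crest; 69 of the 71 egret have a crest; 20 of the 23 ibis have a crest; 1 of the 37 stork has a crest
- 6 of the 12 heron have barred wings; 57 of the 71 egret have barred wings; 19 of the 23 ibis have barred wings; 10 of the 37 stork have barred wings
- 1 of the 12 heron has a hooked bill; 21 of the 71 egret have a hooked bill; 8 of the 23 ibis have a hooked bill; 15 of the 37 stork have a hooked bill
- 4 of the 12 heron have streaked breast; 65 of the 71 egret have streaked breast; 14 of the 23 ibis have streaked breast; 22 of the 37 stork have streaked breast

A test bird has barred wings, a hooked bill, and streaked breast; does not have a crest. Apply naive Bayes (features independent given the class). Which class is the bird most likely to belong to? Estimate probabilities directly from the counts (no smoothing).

stork

heron: (12/143) × (5/12) × (6/12) × (1/12) × (4/12) ≈ 0.000485625
egret: (71/143) × (2/71) × (57/71) × (21/71) × (65/71) ≈ 0.00304037
ibis: (23/143) × (3/23) × (19/23) × (8/23) × (14/23) ≈ 0.00366922
stork: (37/143) × (36/37) × (10/37) × (15/37) × (22/37) ≈ 0.0164012
Highest score → stork.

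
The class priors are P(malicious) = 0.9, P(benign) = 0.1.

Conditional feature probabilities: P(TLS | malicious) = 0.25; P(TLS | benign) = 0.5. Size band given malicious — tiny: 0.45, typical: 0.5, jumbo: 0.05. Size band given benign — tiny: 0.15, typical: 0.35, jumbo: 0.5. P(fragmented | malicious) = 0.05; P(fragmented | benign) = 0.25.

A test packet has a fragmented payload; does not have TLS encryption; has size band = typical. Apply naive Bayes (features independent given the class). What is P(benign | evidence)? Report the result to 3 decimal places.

malicious: 0.9 × (1−0.25) × 0.5 × 0.05 = 0.016875
benign: 0.1 × (1−0.5) × 0.35 × 0.25 = 0.004375
P(benign | x) = 0.004375 / 0.02125 ≈ 0.206

0.206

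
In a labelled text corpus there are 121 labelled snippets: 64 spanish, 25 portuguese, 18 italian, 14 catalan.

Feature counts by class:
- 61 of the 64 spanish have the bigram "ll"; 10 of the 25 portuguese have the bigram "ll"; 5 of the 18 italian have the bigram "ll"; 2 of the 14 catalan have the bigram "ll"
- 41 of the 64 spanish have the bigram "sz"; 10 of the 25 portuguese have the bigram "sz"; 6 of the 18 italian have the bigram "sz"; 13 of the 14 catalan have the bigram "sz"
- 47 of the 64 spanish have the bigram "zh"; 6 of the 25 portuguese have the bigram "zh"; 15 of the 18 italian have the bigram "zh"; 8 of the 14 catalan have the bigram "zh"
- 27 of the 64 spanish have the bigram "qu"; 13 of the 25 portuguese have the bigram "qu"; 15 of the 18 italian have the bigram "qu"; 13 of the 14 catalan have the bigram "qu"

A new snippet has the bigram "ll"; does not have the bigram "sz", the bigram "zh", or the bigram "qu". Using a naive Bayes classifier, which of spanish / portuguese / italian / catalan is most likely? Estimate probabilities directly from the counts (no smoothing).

spanish

spanish: (64/121) × (61/64) × (23/64) × (17/64) × (37/64) ≈ 0.0278217
portuguese: (25/121) × (10/25) × (15/25) × (19/25) × (12/25) ≈ 0.0180893
italian: (18/121) × (5/18) × (12/18) × (3/18) × (3/18) ≈ 0.000765228
catalan: (14/121) × (2/14) × (1/14) × (6/14) × (1/14) ≈ 0.000036142
Highest score → spanish.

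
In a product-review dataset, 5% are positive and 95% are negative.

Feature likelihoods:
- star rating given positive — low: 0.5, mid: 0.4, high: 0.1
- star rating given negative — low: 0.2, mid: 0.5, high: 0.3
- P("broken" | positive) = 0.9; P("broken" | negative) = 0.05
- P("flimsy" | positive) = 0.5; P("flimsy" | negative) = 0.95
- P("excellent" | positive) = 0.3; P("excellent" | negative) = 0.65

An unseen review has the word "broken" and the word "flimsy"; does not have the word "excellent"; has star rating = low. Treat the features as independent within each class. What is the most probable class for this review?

positive: 0.05 × 0.5 × 0.9 × 0.5 × (1−0.3) = 0.007875
negative: 0.95 × 0.2 × 0.05 × 0.95 × (1−0.65) = 0.00315875
Highest score → positive.

positive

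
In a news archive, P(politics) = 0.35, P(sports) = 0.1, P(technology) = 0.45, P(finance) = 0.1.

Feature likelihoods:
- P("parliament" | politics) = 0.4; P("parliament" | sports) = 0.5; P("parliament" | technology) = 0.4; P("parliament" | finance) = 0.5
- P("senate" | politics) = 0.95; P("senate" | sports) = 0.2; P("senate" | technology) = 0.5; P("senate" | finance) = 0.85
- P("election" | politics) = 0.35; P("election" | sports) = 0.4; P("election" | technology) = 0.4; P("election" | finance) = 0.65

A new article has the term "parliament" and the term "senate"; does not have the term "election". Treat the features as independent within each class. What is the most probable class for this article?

politics

politics: 0.35 × 0.4 × 0.95 × (1−0.35) = 0.08645
sports: 0.1 × 0.5 × 0.2 × (1−0.4) = 0.006
technology: 0.45 × 0.4 × 0.5 × (1−0.4) = 0.054
finance: 0.1 × 0.5 × 0.85 × (1−0.65) = 0.014875
Highest score → politics.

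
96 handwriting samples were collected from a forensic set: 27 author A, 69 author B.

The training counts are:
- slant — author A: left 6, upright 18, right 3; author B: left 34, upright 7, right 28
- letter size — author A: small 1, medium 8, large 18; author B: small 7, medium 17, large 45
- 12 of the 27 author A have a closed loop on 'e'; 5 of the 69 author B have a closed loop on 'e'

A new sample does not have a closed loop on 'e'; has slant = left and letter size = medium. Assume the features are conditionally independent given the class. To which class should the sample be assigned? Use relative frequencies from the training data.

author B

author A: (27/96) × (6/27) × (8/27) × (15/27) ≈ 0.0102881
author B: (69/96) × (34/69) × (17/69) × (64/69) ≈ 0.0809354
Highest score → author B.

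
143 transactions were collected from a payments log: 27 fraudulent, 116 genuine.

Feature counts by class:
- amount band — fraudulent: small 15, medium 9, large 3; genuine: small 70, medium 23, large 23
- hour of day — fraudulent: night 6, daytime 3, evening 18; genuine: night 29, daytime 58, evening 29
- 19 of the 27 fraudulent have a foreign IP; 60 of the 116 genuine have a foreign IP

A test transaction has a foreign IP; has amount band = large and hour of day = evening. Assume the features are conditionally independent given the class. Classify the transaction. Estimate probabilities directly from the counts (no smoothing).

fraudulent: (27/143) × (3/27) × (18/27) × (19/27) ≈ 0.00984201
genuine: (116/143) × (23/116) × (29/116) × (60/116) ≈ 0.0207982
Highest score → genuine.

genuine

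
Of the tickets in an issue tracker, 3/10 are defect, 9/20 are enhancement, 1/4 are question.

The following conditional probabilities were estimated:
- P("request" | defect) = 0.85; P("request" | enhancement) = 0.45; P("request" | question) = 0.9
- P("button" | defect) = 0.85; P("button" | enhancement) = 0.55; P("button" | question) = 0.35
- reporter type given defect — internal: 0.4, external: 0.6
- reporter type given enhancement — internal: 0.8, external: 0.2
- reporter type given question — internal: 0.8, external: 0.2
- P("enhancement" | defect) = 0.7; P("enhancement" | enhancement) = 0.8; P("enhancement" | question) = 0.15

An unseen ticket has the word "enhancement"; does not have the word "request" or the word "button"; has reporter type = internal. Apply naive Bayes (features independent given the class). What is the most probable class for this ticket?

enhancement

defect: 0.3 × (1−0.85) × (1−0.85) × 0.4 × 0.7 = 0.00189
enhancement: 0.45 × (1−0.45) × (1−0.55) × 0.8 × 0.8 = 0.07128
question: 0.25 × (1−0.9) × (1−0.35) × 0.8 × 0.15 = 0.00195
Highest score → enhancement.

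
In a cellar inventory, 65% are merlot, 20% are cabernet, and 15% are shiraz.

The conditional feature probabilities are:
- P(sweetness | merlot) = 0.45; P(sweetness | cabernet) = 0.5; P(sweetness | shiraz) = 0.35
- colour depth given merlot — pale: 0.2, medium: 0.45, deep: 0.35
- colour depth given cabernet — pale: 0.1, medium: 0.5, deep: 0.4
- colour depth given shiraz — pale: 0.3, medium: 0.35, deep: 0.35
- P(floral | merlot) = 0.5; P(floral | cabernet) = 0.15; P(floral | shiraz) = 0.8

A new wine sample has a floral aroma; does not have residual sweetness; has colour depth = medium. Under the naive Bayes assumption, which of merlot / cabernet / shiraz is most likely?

merlot: 0.65 × (1−0.45) × 0.45 × 0.5 = 0.0804375
cabernet: 0.2 × (1−0.5) × 0.5 × 0.15 = 0.0075
shiraz: 0.15 × (1−0.35) × 0.35 × 0.8 = 0.0273
Highest score → merlot.

merlot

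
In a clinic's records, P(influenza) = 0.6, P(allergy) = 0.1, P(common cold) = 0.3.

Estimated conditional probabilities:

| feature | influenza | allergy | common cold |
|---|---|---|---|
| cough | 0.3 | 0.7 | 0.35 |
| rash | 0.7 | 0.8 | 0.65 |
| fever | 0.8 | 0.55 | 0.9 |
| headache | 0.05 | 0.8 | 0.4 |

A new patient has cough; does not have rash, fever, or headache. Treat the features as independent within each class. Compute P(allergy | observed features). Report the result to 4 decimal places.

influenza: 0.6 × 0.3 × (1−0.7) × (1−0.8) × (1−0.05) = 0.01026
allergy: 0.1 × 0.7 × (1−0.8) × (1−0.55) × (1−0.8) = 0.00126
common cold: 0.3 × 0.35 × (1−0.65) × (1−0.9) × (1−0.4) = 0.002205
P(allergy | x) = 0.00126 / 0.013725 ≈ 0.0918

0.0918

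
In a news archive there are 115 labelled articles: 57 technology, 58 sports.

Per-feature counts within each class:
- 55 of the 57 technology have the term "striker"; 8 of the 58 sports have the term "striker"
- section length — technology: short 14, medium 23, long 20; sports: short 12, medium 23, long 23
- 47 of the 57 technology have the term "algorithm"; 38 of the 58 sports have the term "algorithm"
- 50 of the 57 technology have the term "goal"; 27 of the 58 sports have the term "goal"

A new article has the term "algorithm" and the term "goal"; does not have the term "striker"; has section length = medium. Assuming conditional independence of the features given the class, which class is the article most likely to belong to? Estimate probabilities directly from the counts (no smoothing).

sports

technology: (57/115) × (2/57) × (23/57) × (47/57) × (50/57) ≈ 0.00507579
sports: (58/115) × (50/58) × (23/58) × (38/58) × (27/58) ≈ 0.0525852
Highest score → sports.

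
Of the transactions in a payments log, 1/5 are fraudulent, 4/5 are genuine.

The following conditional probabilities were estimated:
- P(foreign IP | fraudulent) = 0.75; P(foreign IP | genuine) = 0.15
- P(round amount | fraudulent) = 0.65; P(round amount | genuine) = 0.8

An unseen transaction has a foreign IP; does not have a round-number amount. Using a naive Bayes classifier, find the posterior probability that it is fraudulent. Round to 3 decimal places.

fraudulent: 0.2 × 0.75 × (1−0.65) = 0.0525
genuine: 0.8 × 0.15 × (1−0.8) = 0.024
P(fraudulent | x) = 0.0525 / 0.0765 ≈ 0.686

0.686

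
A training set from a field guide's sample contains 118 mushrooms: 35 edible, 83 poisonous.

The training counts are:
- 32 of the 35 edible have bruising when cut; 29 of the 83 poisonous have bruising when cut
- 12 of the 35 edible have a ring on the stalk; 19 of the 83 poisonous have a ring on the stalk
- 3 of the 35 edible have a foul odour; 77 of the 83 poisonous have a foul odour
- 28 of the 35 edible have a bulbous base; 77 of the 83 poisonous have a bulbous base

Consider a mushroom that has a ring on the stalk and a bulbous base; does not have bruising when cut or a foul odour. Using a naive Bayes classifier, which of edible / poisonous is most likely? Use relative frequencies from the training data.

edible: (35/118) × (3/35) × (12/35) × (32/35) × (28/35) ≈ 0.00637565
poisonous: (83/118) × (54/83) × (19/83) × (6/83) × (77/83) ≈ 0.00702543
Highest score → poisonous.

poisonous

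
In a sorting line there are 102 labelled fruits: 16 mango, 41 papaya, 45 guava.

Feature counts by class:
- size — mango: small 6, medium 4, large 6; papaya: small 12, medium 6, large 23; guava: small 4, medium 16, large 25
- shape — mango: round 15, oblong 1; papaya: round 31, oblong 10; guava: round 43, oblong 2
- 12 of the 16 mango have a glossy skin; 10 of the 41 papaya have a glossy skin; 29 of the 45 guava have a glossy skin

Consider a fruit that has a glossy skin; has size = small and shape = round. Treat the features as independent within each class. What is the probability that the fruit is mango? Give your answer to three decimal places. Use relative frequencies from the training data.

mango: (16/102) × (6/16) × (15/16) × (12/16) ≈ 0.0413603
papaya: (41/102) × (12/41) × (31/41) × (10/41) ≈ 0.0216958
guava: (45/102) × (4/45) × (43/45) × (29/45) ≈ 0.0241491
P(mango | x) = 0.0413603 / 0.0872052 ≈ 0.474

0.474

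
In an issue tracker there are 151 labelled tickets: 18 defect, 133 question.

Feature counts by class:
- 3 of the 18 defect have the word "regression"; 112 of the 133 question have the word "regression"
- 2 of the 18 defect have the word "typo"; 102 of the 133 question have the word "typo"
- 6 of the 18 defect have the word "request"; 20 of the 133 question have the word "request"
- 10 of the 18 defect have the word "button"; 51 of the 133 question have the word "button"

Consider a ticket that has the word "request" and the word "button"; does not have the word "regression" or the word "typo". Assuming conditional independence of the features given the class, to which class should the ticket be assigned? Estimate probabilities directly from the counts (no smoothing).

defect

defect: (18/151) × (15/18) × (16/18) × (6/18) × (10/18) ≈ 0.0163519
question: (133/151) × (21/133) × (31/133) × (20/133) × (51/133) ≈ 0.00186917
Highest score → defect.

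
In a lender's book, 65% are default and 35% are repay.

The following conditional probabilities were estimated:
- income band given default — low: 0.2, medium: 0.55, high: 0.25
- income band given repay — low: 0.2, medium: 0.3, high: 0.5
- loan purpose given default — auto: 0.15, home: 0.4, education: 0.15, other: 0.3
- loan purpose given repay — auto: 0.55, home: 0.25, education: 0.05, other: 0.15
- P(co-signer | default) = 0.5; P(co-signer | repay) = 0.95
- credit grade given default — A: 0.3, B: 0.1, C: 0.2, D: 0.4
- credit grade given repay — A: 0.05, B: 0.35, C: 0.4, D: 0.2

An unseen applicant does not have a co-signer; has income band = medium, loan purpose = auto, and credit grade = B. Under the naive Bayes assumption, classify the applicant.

default: 0.65 × 0.55 × 0.15 × (1−0.5) × 0.1 = 0.00268125
repay: 0.35 × 0.3 × 0.55 × (1−0.95) × 0.35 = 0.001010625
Highest score → default.

default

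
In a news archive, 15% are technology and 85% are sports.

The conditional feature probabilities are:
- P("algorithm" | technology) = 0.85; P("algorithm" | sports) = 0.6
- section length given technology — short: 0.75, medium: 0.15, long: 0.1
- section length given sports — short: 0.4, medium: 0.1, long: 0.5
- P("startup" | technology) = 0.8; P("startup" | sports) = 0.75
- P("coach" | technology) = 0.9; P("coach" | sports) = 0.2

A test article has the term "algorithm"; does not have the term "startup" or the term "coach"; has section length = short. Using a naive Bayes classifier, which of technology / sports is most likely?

technology: 0.15 × 0.85 × 0.75 × (1−0.8) × (1−0.9) = 0.0019125
sports: 0.85 × 0.6 × 0.4 × (1−0.75) × (1−0.2) = 0.0408
Highest score → sports.

sports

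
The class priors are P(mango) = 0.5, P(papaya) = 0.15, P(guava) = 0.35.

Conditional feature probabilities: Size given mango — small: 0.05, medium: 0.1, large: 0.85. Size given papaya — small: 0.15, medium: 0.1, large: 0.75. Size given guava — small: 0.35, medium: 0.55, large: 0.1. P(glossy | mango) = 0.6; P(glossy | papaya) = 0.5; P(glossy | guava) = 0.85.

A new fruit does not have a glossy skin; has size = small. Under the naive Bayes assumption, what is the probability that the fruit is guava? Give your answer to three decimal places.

mango: 0.5 × 0.05 × (1−0.6) = 0.01
papaya: 0.15 × 0.15 × (1−0.5) = 0.01125
guava: 0.35 × 0.35 × (1−0.85) = 0.018375
P(guava | x) = 0.018375 / 0.039625 ≈ 0.464

0.464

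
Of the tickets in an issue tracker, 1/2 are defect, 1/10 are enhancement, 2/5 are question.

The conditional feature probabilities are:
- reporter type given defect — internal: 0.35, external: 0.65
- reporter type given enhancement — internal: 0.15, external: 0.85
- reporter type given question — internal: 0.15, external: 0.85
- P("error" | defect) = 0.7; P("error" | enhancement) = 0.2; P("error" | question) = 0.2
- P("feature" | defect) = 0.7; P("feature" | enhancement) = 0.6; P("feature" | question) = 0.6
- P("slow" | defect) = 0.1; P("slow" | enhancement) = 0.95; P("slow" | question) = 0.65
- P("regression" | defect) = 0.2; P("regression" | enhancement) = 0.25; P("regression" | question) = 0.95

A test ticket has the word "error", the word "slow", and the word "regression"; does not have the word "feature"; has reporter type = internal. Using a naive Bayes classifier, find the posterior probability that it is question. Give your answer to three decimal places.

0.744

defect: 0.5 × 0.35 × 0.7 × (1−0.7) × 0.1 × 0.2 = 0.000735
enhancement: 0.1 × 0.15 × 0.2 × (1−0.6) × 0.95 × 0.25 = 0.000285
question: 0.4 × 0.15 × 0.2 × (1−0.6) × 0.65 × 0.95 = 0.002964
P(question | x) = 0.002964 / 0.003984 ≈ 0.744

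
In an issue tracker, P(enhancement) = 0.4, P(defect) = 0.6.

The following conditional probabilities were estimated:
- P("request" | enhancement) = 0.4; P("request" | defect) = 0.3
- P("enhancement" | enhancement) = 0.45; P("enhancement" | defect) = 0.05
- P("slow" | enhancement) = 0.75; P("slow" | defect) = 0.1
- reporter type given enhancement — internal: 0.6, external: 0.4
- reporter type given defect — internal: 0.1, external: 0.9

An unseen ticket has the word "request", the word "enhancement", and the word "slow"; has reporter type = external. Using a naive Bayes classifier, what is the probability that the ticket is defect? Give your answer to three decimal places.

enhancement: 0.4 × 0.4 × 0.45 × 0.75 × 0.4 = 0.0216
defect: 0.6 × 0.3 × 0.05 × 0.1 × 0.9 = 0.00081
P(defect | x) = 0.00081 / 0.02241 ≈ 0.036

0.036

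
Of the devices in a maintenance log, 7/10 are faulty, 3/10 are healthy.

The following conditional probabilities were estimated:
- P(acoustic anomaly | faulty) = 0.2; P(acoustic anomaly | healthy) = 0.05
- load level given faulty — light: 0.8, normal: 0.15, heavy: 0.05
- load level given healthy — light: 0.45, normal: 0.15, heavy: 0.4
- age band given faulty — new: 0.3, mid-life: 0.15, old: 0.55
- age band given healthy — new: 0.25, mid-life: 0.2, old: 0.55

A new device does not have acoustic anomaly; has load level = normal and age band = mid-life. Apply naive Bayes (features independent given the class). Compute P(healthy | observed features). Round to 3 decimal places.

0.404

faulty: 0.7 × (1−0.2) × 0.15 × 0.15 = 0.0126
healthy: 0.3 × (1−0.05) × 0.15 × 0.2 = 0.00855
P(healthy | x) = 0.00855 / 0.02115 ≈ 0.404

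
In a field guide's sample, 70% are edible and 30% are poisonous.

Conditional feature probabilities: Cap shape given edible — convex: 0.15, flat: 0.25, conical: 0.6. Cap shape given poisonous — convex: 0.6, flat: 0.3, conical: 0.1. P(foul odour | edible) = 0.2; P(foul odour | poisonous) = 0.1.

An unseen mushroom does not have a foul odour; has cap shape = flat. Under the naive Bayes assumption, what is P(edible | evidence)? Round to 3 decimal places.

edible: 0.7 × 0.25 × (1−0.2) = 0.14
poisonous: 0.3 × 0.3 × (1−0.1) = 0.081
P(edible | x) = 0.14 / 0.221 ≈ 0.633

0.633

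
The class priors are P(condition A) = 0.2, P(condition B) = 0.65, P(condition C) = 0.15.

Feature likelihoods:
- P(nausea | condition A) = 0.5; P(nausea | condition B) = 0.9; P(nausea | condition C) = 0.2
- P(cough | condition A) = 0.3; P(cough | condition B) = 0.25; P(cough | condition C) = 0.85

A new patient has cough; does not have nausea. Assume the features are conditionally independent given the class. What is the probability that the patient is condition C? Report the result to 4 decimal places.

condition A: 0.2 × (1−0.5) × 0.3 = 0.03
condition B: 0.65 × (1−0.9) × 0.25 = 0.01625
condition C: 0.15 × (1−0.2) × 0.85 = 0.102
P(condition C | x) = 0.102 / 0.14825 ≈ 0.6880

0.6880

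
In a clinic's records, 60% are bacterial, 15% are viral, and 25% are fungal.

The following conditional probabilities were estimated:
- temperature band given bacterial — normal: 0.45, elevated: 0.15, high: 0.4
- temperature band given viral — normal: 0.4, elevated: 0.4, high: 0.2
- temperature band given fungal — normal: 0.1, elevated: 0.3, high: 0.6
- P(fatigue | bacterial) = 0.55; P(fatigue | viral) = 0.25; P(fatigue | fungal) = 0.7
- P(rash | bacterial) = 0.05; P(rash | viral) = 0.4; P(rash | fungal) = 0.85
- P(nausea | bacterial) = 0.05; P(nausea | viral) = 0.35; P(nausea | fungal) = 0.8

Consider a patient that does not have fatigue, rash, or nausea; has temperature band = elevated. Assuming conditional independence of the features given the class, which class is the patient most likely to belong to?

bacterial: 0.6 × 0.15 × (1−0.55) × (1−0.05) × (1−0.05) = 0.03655125
viral: 0.15 × 0.4 × (1−0.25) × (1−0.4) × (1−0.35) = 0.01755
fungal: 0.25 × 0.3 × (1−0.7) × (1−0.85) × (1−0.8) = 0.000675
Highest score → bacterial.

bacterial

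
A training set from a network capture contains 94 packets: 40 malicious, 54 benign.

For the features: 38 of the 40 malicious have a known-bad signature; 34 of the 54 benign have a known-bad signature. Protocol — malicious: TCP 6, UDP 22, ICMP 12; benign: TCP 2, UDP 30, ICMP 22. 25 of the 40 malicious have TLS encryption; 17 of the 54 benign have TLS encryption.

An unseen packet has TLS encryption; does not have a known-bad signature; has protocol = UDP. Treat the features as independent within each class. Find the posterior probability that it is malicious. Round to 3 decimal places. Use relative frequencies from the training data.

malicious: (40/94) × (2/40) × (22/40) × (25/40) ≈ 0.00731383
benign: (54/94) × (20/54) × (30/54) × (17/54) ≈ 0.0372122
P(malicious | x) = 0.00731383 / 0.04452603 ≈ 0.164

0.164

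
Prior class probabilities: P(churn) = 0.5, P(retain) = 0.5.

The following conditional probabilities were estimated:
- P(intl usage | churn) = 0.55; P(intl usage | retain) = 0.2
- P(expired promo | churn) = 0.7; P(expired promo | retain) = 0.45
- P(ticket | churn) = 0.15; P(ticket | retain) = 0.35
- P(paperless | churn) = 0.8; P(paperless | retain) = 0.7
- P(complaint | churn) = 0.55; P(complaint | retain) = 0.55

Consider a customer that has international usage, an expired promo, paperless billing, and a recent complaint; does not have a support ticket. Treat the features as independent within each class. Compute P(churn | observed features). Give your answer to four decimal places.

churn: 0.5 × 0.55 × 0.7 × (1−0.15) × 0.8 × 0.55 = 0.071995
retain: 0.5 × 0.2 × 0.45 × (1−0.35) × 0.7 × 0.55 = 0.01126125
P(churn | x) = 0.071995 / 0.08325625 ≈ 0.8647

0.8647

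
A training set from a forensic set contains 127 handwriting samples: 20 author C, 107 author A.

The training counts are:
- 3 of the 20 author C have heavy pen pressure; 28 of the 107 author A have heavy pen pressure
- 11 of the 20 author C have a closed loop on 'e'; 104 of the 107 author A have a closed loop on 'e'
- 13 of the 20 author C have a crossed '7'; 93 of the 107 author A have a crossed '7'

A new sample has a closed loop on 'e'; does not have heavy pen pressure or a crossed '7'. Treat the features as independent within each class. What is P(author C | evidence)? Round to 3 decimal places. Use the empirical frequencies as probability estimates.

0.246

author C: (20/127) × (17/20) × (11/20) × (7/20) ≈ 0.0257677
author A: (107/127) × (79/107) × (104/107) × (14/107) ≈ 0.0791074
P(author C | x) = 0.0257677 / 0.1048751 ≈ 0.246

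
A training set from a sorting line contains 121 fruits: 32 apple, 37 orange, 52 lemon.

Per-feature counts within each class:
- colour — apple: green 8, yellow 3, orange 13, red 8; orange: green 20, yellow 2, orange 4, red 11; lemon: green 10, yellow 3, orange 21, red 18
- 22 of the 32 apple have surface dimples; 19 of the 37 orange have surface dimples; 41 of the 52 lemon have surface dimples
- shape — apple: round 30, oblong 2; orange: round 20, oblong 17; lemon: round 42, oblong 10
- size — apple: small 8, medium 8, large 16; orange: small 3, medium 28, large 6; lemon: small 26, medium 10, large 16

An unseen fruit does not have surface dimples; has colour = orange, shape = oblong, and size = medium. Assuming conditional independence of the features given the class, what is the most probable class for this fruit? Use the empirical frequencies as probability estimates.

apple: (32/121) × (13/32) × (10/32) × (2/32) × (8/32) ≈ 0.0005246
orange: (37/121) × (4/37) × (18/37) × (17/37) × (28/37) ≈ 0.00559176
lemon: (52/121) × (21/52) × (11/52) × (10/52) × (10/52) ≈ 0.00135774
Highest score → orange.

orange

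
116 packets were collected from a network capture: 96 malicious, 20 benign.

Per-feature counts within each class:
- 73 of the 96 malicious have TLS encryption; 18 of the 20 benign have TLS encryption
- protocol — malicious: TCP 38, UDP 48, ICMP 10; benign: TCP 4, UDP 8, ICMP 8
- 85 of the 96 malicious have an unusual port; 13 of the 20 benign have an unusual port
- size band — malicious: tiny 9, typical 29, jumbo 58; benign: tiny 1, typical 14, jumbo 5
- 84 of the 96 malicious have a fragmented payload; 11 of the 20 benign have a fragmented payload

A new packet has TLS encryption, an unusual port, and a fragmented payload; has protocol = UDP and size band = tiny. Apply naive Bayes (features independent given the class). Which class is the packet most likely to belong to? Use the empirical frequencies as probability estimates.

malicious

malicious: (96/116) × (73/96) × (48/96) × (85/96) × (9/96) × (84/96) ≈ 0.022854
benign: (20/116) × (18/20) × (8/20) × (13/20) × (1/20) × (11/20) ≈ 0.00110948
Highest score → malicious.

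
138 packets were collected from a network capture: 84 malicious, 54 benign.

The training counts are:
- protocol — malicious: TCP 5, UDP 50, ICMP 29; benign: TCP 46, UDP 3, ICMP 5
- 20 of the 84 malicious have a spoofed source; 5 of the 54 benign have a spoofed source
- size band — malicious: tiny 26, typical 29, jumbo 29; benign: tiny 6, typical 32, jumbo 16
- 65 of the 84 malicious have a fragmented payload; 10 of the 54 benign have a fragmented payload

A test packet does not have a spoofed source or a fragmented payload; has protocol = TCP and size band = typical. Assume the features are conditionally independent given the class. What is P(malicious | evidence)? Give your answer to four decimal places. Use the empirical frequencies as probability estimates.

0.0145

malicious: (84/138) × (5/84) × (64/84) × (29/84) × (19/84) ≈ 0.00215568
benign: (54/138) × (46/54) × (49/54) × (32/54) × (44/54) ≈ 0.146048
P(malicious | x) = 0.00215568 / 0.14820368 ≈ 0.0145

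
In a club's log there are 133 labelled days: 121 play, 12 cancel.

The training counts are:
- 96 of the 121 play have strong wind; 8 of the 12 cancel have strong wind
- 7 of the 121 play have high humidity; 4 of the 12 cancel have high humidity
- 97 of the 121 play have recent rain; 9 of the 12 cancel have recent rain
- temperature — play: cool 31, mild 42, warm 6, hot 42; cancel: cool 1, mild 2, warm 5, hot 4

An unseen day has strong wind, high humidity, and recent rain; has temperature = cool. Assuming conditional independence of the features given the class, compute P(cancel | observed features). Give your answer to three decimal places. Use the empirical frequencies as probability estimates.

play: (121/133) × (96/121) × (7/121) × (97/121) × (31/121) ≈ 0.0085762
cancel: (12/133) × (8/12) × (4/12) × (9/12) × (1/12) ≈ 0.00125313
P(cancel | x) = 0.00125313 / 0.00982933 ≈ 0.127

0.127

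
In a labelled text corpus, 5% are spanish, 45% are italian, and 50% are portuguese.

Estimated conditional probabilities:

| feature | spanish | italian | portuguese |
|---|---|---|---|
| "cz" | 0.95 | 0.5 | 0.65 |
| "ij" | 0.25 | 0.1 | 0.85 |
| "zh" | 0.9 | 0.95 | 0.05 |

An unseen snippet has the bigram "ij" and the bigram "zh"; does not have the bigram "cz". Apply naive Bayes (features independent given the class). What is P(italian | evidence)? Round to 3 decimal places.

0.728

spanish: 0.05 × (1−0.95) × 0.25 × 0.9 = 0.0005625
italian: 0.45 × (1−0.5) × 0.1 × 0.95 = 0.021375
portuguese: 0.5 × (1−0.65) × 0.85 × 0.05 = 0.0074375
P(italian | x) = 0.021375 / 0.029375 ≈ 0.728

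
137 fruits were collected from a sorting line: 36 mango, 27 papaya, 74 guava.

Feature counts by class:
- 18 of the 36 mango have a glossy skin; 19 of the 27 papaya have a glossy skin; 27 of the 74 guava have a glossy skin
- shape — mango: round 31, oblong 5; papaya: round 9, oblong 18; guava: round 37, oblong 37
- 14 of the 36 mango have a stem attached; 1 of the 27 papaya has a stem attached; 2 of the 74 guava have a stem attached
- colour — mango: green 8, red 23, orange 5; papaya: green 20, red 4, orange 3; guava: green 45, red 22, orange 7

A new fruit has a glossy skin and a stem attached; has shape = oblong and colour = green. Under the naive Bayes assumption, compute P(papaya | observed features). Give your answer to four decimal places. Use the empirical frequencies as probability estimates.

mango: (36/137) × (18/36) × (5/36) × (14/36) × (8/36) ≈ 0.001577
papaya: (27/137) × (19/27) × (18/27) × (1/27) × (20/27) ≈ 0.00253655
guava: (74/137) × (27/74) × (37/74) × (2/74) × (45/74) ≈ 0.00161954
P(papaya | x) = 0.00253655 / 0.00573309 ≈ 0.4424

0.4424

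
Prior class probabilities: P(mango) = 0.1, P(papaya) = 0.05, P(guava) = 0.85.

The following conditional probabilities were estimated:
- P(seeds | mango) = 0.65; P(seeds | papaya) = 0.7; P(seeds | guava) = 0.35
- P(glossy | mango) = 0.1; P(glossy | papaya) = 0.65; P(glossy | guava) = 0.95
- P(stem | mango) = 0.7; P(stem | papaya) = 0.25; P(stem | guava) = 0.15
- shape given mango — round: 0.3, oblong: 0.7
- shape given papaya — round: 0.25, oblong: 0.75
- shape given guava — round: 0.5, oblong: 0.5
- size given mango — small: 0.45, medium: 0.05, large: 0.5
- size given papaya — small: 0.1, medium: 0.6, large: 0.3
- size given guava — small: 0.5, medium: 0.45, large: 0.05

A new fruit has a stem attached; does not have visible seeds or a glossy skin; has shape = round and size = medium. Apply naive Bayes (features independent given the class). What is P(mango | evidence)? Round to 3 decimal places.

mango: 0.1 × (1−0.65) × (1−0.1) × 0.7 × 0.3 × 0.05 = 0.00033075
papaya: 0.05 × (1−0.7) × (1−0.65) × 0.25 × 0.25 × 0.6 = 0.000196875
guava: 0.85 × (1−0.35) × (1−0.95) × 0.15 × 0.5 × 0.45 = 0.00093234375
P(mango | x) = 0.00033075 / 0.00145996875 ≈ 0.227

0.227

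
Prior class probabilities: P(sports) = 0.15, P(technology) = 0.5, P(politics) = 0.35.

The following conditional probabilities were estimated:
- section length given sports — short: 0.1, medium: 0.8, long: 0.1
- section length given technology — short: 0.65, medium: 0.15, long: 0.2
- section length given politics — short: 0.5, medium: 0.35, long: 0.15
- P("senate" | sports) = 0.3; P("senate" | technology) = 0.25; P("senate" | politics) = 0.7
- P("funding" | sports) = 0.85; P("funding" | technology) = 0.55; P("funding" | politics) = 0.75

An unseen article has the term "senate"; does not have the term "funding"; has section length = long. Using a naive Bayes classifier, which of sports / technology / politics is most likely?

sports: 0.15 × 0.1 × 0.3 × (1−0.85) = 0.000675
technology: 0.5 × 0.2 × 0.25 × (1−0.55) = 0.01125
politics: 0.35 × 0.15 × 0.7 × (1−0.75) = 0.0091875
Highest score → technology.

technology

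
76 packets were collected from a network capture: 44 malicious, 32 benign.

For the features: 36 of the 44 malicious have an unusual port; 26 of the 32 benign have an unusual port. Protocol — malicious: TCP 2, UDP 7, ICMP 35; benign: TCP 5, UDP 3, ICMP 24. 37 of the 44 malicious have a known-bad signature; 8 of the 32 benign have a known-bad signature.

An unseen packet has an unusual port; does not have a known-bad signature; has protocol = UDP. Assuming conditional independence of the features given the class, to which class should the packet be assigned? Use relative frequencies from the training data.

benign

malicious: (44/76) × (36/44) × (7/44) × (7/44) ≈ 0.0119889
benign: (32/76) × (26/32) × (3/32) × (24/32) ≈ 0.0240543
Highest score → benign.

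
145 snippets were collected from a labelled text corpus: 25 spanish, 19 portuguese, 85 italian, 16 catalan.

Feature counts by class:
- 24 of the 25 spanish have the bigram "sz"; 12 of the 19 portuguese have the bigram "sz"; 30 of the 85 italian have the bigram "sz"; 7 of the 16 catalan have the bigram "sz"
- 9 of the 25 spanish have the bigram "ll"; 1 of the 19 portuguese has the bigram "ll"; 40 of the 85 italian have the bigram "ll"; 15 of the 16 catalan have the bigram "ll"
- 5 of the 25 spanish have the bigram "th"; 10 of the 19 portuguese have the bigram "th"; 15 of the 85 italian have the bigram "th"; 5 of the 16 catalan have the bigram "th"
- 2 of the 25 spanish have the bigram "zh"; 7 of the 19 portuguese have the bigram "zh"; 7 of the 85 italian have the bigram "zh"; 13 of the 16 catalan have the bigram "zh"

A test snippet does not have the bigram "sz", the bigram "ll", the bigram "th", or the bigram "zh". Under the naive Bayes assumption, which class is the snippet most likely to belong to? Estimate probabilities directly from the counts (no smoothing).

spanish: (25/145) × (1/25) × (16/25) × (20/25) × (23/25) ≈ 0.00324855
portuguese: (19/145) × (7/19) × (18/19) × (9/19) × (12/19) ≈ 0.0136825
italian: (85/145) × (55/85) × (45/85) × (70/85) × (78/85) ≈ 0.151755
catalan: (16/145) × (9/16) × (1/16) × (11/16) × (3/16) ≈ 0.000500067
Highest score → italian.

italian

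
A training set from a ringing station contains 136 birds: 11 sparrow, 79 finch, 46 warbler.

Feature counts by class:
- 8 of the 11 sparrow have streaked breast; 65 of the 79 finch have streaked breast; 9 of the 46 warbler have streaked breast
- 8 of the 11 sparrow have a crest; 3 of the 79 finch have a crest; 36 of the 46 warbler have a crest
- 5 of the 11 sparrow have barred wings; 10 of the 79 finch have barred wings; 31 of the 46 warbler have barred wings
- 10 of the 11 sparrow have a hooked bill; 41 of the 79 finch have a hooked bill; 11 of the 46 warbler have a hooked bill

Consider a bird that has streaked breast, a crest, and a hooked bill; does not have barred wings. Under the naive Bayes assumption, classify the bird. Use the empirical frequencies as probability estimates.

sparrow: (11/136) × (8/11) × (8/11) × (6/11) × (10/11) ≈ 0.0212136
finch: (79/136) × (65/79) × (3/79) × (69/79) × (41/79) ≈ 0.00822711
warbler: (46/136) × (9/46) × (36/46) × (15/46) × (11/46) ≈ 0.00403847
Highest score → sparrow.

sparrow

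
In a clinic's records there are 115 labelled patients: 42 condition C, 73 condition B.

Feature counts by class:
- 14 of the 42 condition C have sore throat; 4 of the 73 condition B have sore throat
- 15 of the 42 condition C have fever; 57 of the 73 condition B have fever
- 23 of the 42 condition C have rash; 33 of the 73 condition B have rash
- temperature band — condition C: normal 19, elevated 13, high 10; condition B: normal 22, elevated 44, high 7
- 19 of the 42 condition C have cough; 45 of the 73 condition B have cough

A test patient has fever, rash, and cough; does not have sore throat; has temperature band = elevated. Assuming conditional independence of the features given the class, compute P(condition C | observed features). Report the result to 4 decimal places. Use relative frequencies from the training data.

condition C: (42/115) × (28/42) × (15/42) × (23/42) × (13/42) × (19/42) ≈ 0.00666775
condition B: (73/115) × (69/73) × (57/73) × (33/73) × (44/73) × (45/73) ≈ 0.078689
P(condition C | x) = 0.00666775 / 0.08535675 ≈ 0.0781

0.0781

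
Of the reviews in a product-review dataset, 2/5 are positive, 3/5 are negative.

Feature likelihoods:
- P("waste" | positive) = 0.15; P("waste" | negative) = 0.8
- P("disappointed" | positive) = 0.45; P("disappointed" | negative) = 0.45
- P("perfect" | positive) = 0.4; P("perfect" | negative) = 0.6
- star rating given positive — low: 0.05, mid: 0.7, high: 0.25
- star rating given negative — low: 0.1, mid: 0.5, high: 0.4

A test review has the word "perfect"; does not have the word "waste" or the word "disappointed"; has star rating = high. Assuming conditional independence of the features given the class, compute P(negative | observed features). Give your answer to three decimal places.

0.459

positive: 0.4 × (1−0.15) × (1−0.45) × 0.4 × 0.25 = 0.0187
negative: 0.6 × (1−0.8) × (1−0.45) × 0.6 × 0.4 = 0.01584
P(negative | x) = 0.01584 / 0.03454 ≈ 0.459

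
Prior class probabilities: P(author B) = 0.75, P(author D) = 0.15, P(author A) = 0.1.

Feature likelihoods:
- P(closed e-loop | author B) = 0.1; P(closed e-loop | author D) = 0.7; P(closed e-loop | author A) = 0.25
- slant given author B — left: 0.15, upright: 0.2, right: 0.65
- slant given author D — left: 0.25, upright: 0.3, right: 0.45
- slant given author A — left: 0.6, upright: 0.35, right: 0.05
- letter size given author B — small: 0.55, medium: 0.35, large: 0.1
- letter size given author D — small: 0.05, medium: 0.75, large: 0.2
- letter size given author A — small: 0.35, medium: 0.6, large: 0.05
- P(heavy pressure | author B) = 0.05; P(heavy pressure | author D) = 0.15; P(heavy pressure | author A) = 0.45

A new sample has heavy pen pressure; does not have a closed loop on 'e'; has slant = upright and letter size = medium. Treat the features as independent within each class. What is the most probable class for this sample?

author B: 0.75 × (1−0.1) × 0.2 × 0.35 × 0.05 = 0.0023625
author D: 0.15 × (1−0.7) × 0.3 × 0.75 × 0.15 = 0.00151875
author A: 0.1 × (1−0.25) × 0.35 × 0.6 × 0.45 = 0.0070875
Highest score → author A.

author A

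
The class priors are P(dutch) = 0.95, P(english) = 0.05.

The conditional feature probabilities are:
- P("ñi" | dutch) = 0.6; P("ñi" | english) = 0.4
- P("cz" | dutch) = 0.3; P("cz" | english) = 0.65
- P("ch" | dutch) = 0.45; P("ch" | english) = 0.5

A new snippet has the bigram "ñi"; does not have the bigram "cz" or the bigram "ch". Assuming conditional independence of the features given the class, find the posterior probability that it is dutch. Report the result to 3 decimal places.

dutch: 0.95 × 0.6 × (1−0.3) × (1−0.45) = 0.21945
english: 0.05 × 0.4 × (1−0.65) × (1−0.5) = 0.0035
P(dutch | x) = 0.21945 / 0.22295 ≈ 0.984

0.984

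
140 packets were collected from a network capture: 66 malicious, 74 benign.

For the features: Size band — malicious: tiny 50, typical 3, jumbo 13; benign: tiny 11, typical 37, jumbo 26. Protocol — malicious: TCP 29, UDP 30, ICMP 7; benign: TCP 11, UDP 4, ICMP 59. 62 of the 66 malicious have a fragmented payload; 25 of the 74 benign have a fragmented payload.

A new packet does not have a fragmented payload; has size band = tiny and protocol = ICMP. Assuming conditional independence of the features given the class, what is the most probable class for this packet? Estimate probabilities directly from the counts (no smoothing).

malicious: (66/140) × (50/66) × (7/66) × (4/66) ≈ 0.00229568
benign: (74/140) × (11/74) × (59/74) × (49/74) ≈ 0.041481
Highest score → benign.

benign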